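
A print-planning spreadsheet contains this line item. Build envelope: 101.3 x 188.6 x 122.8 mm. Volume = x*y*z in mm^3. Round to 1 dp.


V = 101.3 * 188.6 * 122.8 = 2346116.1 mm^3


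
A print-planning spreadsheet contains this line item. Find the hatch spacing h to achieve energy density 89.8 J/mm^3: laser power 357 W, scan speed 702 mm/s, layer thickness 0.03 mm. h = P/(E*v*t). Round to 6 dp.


h = 357 / (89.8*702*0.03) = 0.18877 mm


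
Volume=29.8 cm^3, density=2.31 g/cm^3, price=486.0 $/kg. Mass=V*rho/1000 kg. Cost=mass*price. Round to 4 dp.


Mass = 29.8*2.31/1000 = 0.068838 kg
Cost = 0.068838 * 486.0 = 33.4553 $


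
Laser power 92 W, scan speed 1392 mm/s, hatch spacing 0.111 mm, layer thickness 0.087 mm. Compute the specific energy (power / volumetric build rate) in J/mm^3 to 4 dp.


Build rate = 1392 * 0.111 * 0.087 = 13.442544 mm^3/s
SE = 92 / 13.442544 = 6.8439 J/mm^3


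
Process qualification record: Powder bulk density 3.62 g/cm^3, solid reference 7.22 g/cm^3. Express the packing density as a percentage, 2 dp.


Packing = (3.62/7.22)*100 = 50.14 %


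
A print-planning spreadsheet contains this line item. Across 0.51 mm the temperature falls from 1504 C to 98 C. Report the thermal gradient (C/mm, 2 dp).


G = (1504-98)/0.51 = 2756.86 C/mm


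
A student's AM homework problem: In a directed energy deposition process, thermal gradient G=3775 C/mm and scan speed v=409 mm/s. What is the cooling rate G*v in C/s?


CR = 3775 * 409 = 1543975 C/s


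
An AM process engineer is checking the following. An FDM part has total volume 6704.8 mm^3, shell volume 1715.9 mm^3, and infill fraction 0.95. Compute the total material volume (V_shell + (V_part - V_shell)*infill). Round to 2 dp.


V_infill = (6704.8 - 1715.9) * 0.95 = 4739.46
V_total = 1715.9 + 4739.46 = 6455.36 mm^3


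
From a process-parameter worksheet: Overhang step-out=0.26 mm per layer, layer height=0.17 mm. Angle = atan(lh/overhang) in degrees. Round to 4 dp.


angle = atan(0.17/0.26) = 33.1785 degrees


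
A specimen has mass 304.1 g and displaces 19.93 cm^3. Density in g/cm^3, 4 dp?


rho = 304.1 / 19.93 = 15.2584 g/cm^3


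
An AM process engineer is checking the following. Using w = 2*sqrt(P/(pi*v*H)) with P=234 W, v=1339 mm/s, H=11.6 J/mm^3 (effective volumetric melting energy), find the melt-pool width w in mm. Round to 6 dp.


w = 2*sqrt(234/(pi*1339*11.6)) = 0.138498 mm


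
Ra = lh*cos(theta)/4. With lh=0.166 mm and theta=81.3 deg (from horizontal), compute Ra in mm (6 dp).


Ra = 0.166 * cos(81.3) / 4 = 0.006277 mm


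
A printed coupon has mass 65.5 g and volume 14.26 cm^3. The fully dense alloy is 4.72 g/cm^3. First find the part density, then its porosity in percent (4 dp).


rho_part = 65.5 / 14.26 = 4.59326788 g/cm^3
Porosity = (1 - 4.59326788/4.72)*100 = 2.685 %


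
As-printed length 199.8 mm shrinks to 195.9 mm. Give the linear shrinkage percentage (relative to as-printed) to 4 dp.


Shrinkage = ((199.8-195.9)/199.8)*100 = 1.952 %


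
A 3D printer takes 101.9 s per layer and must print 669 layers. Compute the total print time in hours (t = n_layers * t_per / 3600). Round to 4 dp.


t = 669 * 101.9 / 3600 = 18.9364 hrs


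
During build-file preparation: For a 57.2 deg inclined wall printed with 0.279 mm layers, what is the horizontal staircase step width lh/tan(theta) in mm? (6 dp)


step = 0.279 / tan(57.2) = 0.179803 mm


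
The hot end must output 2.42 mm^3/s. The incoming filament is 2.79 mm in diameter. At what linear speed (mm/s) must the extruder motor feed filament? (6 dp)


A = pi*(2.79/2)^2 = 6.113618
v = 2.42 / 6.113618 = 0.395838 mm/s


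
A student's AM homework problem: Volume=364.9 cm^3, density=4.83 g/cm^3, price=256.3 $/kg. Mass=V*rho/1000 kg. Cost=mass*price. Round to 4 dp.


Mass = 364.9*4.83/1000 = 1.762467 kg
Cost = 1.762467 * 256.3 = 451.7203 $


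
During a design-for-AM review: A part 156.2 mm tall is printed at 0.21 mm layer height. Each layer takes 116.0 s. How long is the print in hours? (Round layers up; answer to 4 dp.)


Layers = ceil(156.2/0.21) = 744
t = 744 * 116.0 / 3600 = 23.9733 hrs


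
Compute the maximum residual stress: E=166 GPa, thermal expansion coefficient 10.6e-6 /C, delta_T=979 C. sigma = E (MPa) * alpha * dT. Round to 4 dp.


sigma = 166*1000 * 10.6e-6 * 979 = 1722.6484 MPa


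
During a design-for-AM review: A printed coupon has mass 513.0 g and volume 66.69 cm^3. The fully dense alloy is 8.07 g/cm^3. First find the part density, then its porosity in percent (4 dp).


rho_part = 513.0 / 66.69 = 7.69230769 g/cm^3
Porosity = (1 - 7.69230769/8.07)*100 = 4.6802 %


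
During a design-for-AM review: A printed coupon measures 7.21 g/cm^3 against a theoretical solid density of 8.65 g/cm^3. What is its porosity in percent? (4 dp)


Porosity = (1-7.21/8.65)*100 = 16.6474 %


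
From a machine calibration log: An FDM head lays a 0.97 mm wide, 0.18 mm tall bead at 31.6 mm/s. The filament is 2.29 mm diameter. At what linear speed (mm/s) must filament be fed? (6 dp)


Q = 0.97 * 0.18 * 31.6 = 5.51736 mm^3/s
A_fil = pi*(2.29/2)^2 = 4.11870651 mm^2
v_feed = 5.51736 / 4.11870651 = 1.339586 mm/s


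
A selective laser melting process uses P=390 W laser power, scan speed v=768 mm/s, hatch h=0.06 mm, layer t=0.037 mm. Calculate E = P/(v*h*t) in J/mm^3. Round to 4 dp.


E = 390 / (768*0.06*0.037) = 228.7444 J/mm^3


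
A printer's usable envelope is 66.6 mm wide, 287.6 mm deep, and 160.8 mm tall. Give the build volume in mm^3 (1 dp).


V = 66.6 * 287.6 * 160.8 = 3079988.9 mm^3


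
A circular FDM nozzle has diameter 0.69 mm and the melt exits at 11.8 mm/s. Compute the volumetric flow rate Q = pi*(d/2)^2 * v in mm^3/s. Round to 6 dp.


A = pi*(0.69/2)^2 = 0.37392807 mm^2
Q = 0.37392807 * 11.8 = 4.412351 mm^3/s


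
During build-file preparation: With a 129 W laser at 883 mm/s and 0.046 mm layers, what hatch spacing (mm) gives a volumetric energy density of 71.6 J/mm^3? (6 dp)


h = 129 / (71.6*883*0.046) = 0.044357 mm


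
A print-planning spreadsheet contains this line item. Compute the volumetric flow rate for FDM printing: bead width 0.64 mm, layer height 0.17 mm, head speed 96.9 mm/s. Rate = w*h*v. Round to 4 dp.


Rate = 0.64 * 0.17 * 96.9 = 10.5427 mm^3/s


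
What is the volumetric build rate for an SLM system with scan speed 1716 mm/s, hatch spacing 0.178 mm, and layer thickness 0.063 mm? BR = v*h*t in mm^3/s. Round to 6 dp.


Rate = 1716 * 0.178 * 0.063 = 19.243224 mm^3/s


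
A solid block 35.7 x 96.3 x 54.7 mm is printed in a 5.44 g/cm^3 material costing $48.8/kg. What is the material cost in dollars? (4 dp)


V = 35.7 * 96.3 * 54.7 = 188053.677 mm^3 = 188.053677 cm^3
Mass = 188.053677 * 5.44 / 1000 = 1.023012 kg
Cost = 1.023012 * 48.8 = 49.923 $


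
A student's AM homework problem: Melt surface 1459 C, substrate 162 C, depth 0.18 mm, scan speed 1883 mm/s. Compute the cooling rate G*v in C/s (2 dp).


G = (1459-162)/0.18 = 7205.55555556 C/mm
CR = 7205.55555556 * 1883 = 13568061.11 C/s


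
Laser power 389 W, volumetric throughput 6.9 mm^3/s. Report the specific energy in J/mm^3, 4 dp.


SE = 389 / 6.9 = 56.3768 J/mm^3


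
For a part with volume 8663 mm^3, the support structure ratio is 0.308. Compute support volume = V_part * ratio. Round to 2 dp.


V_support = 8663 * 0.308 = 2668.2 mm^3


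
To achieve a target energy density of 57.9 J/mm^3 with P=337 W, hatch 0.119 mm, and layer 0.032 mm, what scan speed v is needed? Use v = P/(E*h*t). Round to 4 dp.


v = 337 / (57.9*0.119*0.032) = 1528.4611 mm/s


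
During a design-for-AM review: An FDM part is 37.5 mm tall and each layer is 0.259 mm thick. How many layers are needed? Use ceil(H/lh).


Layers = ceil(37.5/0.259) = 145


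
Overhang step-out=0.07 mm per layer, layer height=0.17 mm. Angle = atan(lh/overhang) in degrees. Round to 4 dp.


angle = atan(0.17/0.07) = 67.6199 degrees


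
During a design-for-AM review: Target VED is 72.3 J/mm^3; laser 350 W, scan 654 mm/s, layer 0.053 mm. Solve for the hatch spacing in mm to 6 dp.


h = 350 / (72.3*654*0.053) = 0.139661 mm


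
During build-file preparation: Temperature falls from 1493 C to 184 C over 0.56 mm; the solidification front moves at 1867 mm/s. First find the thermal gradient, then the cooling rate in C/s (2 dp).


G = (1493-184)/0.56 = 2337.5 C/mm
CR = 2337.5 * 1867 = 4364112.5 C/s


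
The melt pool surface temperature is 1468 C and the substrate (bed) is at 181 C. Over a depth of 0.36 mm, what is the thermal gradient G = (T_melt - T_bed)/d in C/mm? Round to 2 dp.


G = (1468-181)/0.36 = 3575.0 C/mm


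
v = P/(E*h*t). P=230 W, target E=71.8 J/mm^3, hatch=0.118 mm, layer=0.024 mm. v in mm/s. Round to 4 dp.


v = 230 / (71.8*0.118*0.024) = 1131.1238 mm/s


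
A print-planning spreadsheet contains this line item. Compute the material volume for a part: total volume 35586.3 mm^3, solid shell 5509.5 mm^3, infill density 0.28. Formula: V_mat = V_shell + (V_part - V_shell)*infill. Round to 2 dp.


V_infill = (35586.3 - 5509.5) * 0.28 = 8421.5
V_total = 5509.5 + 8421.5 = 13931.0 mm^3


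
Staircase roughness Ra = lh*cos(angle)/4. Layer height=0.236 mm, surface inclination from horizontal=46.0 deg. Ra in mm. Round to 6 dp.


Ra = 0.236 * cos(46.0) / 4 = 0.040985 mm


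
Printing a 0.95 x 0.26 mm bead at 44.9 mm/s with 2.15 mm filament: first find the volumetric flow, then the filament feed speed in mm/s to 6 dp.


Q = 0.95 * 0.26 * 44.9 = 11.0903 mm^3/s
A_fil = pi*(2.15/2)^2 = 3.63050301 mm^2
v_feed = 11.0903 / 3.63050301 = 3.054756 mm/s


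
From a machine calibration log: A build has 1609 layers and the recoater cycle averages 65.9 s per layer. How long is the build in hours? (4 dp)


t = 1609 * 65.9 / 3600 = 29.4536 hrs


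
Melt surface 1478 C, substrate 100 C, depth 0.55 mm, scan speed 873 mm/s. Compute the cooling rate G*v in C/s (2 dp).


G = (1478-100)/0.55 = 2505.45454545 C/mm
CR = 2505.45454545 * 873 = 2187261.82 C/s


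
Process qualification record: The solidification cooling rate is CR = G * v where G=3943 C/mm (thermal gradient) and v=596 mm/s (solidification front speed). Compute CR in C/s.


CR = 3943 * 596 = 2350028 C/s


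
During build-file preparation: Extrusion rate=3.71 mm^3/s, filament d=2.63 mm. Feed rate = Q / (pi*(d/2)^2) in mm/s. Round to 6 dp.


A = pi*(2.63/2)^2 = 5.432521
v = 3.71 / 5.432521 = 0.682924 mm/s


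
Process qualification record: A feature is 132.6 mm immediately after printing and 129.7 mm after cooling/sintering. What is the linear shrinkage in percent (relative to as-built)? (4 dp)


Shrinkage = ((132.6-129.7)/132.6)*100 = 2.187 %


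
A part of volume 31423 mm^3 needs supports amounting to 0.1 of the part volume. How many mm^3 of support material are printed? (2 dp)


V_support = 31423 * 0.1 = 3142.3 mm^3


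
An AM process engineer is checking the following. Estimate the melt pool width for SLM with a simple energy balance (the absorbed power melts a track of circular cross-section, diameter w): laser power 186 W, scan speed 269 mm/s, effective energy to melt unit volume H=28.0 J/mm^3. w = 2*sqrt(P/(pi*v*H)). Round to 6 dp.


w = 2*sqrt(186/(pi*269*28.0)) = 0.177319 mm


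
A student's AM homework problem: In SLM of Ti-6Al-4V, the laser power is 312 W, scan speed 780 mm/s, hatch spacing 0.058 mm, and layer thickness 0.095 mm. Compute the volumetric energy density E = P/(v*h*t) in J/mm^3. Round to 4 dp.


E = 312 / (780*0.058*0.095) = 72.5953 J/mm^3


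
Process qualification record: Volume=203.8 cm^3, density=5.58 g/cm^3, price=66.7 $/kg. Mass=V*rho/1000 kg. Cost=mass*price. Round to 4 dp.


Mass = 203.8*5.58/1000 = 1.137204 kg
Cost = 1.137204 * 66.7 = 75.8515 $


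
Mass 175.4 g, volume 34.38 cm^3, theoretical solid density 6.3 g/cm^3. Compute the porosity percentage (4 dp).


rho_part = 175.4 / 34.38 = 5.10180337 g/cm^3
Porosity = (1 - 5.10180337/6.3)*100 = 19.019 %


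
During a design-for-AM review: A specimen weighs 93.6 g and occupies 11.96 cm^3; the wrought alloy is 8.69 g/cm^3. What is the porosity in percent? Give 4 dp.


rho_part = 93.6 / 11.96 = 7.82608696 g/cm^3
Porosity = (1 - 7.82608696/8.69)*100 = 9.9415 %


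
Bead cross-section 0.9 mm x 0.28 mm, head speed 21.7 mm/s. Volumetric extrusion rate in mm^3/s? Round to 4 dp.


Rate = 0.9 * 0.28 * 21.7 = 5.4684 mm^3/s


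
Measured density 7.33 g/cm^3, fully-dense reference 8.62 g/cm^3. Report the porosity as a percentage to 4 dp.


Porosity = (1-7.33/8.62)*100 = 14.9652 %


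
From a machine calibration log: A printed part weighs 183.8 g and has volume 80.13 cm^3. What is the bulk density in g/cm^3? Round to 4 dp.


rho = 183.8 / 80.13 = 2.2938 g/cm^3


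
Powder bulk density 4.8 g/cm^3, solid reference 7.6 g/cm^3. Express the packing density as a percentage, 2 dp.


Packing = (4.8/7.6)*100 = 63.16 %


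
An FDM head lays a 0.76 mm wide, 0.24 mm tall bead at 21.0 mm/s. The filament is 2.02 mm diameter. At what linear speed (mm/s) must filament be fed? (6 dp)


Q = 0.76 * 0.24 * 21.0 = 3.8304 mm^3/s
A_fil = pi*(2.02/2)^2 = 3.20473867 mm^2
v_feed = 3.8304 / 3.20473867 = 1.19523 mm/s


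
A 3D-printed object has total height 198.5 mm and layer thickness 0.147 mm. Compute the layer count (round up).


Layers = ceil(198.5/0.147) = 1351


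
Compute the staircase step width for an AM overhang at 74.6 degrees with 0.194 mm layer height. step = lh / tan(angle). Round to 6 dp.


step = 0.194 / tan(74.6) = 0.053437 mm


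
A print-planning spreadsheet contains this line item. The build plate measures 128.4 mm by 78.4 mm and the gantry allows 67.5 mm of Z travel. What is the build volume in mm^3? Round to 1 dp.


V = 128.4 * 78.4 * 67.5 = 679492.8 mm^3


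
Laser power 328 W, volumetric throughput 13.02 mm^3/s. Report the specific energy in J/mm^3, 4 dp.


SE = 328 / 13.02 = 25.192 J/mm^3


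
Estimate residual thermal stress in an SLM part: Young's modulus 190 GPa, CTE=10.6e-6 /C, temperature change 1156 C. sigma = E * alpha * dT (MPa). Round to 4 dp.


sigma = 190*1000 * 10.6e-6 * 1156 = 2328.184 MPa


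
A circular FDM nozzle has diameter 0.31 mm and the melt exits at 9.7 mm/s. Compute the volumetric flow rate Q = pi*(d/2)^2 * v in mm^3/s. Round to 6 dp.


A = pi*(0.31/2)^2 = 0.07547676 mm^2
Q = 0.07547676 * 9.7 = 0.732125 mm^3/s


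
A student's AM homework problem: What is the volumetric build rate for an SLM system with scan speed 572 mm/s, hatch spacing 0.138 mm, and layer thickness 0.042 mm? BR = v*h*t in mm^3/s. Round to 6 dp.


Rate = 572 * 0.138 * 0.042 = 3.315312 mm^3/s


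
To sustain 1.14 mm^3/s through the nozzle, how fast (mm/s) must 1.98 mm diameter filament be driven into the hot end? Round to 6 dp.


A = pi*(1.98/2)^2 = 3.079075
v = 1.14 / 3.079075 = 0.370241 mm/s


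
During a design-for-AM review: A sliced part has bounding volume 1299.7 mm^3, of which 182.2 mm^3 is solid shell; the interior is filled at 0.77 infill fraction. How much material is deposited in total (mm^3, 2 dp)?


V_infill = (1299.7 - 182.2) * 0.77 = 860.48
V_total = 182.2 + 860.48 = 1042.68 mm^3


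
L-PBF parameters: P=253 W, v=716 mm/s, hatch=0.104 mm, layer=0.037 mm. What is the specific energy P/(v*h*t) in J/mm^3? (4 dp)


Build rate = 716 * 0.104 * 0.037 = 2.755168 mm^3/s
SE = 253 / 2.755168 = 91.8274 J/mm^3


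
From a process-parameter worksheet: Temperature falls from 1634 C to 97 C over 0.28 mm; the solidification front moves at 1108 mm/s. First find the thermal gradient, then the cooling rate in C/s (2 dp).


G = (1634-97)/0.28 = 5489.28571429 C/mm
CR = 5489.28571429 * 1108 = 6082128.57 C/s


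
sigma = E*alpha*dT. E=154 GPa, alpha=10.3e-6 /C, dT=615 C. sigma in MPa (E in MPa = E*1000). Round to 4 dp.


sigma = 154*1000 * 10.3e-6 * 615 = 975.513 MPa


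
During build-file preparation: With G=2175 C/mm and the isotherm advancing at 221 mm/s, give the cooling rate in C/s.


CR = 2175 * 221 = 480675 C/s


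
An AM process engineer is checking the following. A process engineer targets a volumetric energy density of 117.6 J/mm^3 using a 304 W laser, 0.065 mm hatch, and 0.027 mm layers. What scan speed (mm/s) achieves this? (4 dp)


v = 304 / (117.6*0.065*0.027) = 1472.9539 mm/s


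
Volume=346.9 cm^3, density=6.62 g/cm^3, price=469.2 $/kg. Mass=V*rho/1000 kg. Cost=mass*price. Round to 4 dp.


Mass = 346.9*6.62/1000 = 2.296478 kg
Cost = 2.296478 * 469.2 = 1077.5075 $


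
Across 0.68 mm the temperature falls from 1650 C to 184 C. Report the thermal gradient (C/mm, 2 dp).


G = (1650-184)/0.68 = 2155.88 C/mm


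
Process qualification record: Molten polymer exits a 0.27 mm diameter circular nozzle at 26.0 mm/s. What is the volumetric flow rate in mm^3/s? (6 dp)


A = pi*(0.27/2)^2 = 0.05725553 mm^2
Q = 0.05725553 * 26.0 = 1.488644 mm^3/s


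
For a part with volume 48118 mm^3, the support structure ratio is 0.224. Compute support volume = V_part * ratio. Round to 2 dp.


V_support = 48118 * 0.224 = 10778.43 mm^3


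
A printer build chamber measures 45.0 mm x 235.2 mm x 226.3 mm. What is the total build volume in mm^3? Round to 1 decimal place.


V = 45.0 * 235.2 * 226.3 = 2395159.2 mm^3


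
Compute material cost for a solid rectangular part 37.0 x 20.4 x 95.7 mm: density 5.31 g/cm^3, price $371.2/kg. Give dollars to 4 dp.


V = 37.0 * 20.4 * 95.7 = 72234.36 mm^3 = 72.23436 cm^3
Mass = 72.23436 * 5.31 / 1000 = 0.38356445 kg
Cost = 0.38356445 * 371.2 = 142.3791 $


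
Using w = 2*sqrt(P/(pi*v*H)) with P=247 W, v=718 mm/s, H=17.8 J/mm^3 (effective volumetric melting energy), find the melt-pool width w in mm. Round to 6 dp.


w = 2*sqrt(247/(pi*718*17.8)) = 0.156867 mm


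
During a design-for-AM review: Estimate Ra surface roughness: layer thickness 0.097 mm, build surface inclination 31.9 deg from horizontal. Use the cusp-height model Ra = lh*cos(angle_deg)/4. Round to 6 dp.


Ra = 0.097 * cos(31.9) / 4 = 0.020588 mm


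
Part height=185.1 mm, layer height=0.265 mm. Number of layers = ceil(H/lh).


Layers = ceil(185.1/0.265) = 699


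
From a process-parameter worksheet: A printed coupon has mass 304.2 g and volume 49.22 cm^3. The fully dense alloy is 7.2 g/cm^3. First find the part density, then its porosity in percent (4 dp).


rho_part = 304.2 / 49.22 = 6.18041447 g/cm^3
Porosity = (1 - 6.18041447/7.2)*100 = 14.1609 %


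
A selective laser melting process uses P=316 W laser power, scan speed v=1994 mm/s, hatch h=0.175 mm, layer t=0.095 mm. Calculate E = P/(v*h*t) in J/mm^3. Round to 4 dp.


E = 316 / (1994*0.175*0.095) = 9.5324 J/mm^3


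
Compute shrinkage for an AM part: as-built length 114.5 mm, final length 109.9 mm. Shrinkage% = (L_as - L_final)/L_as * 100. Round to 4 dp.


Shrinkage = ((114.5-109.9)/114.5)*100 = 4.0175 %


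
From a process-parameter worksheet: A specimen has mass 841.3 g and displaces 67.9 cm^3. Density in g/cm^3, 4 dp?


rho = 841.3 / 67.9 = 12.3903 g/cm^3


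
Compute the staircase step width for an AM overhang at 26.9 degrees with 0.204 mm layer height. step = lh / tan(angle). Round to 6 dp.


step = 0.204 / tan(26.9) = 0.402106 mm


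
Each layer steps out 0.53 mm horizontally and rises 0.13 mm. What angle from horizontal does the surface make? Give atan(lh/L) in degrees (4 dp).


angle = atan(0.13/0.53) = 13.7816 degrees


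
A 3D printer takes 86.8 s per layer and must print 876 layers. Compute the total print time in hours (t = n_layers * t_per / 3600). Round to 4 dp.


t = 876 * 86.8 / 3600 = 21.1213 hrs


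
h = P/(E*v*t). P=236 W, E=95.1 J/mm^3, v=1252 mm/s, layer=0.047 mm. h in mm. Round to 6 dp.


h = 236 / (95.1*1252*0.047) = 0.042172 mm


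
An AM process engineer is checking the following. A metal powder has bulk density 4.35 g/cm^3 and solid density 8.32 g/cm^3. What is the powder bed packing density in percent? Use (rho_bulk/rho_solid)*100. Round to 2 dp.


Packing = (4.35/8.32)*100 = 52.28 %


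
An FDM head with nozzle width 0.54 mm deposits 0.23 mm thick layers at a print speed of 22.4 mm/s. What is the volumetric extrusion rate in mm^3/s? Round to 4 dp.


Rate = 0.54 * 0.23 * 22.4 = 2.7821 mm^3/s


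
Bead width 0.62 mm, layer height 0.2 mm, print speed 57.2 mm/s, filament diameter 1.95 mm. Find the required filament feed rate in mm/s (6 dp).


Q = 0.62 * 0.2 * 57.2 = 7.0928 mm^3/s
A_fil = pi*(1.95/2)^2 = 2.98647652 mm^2
v_feed = 7.0928 / 2.98647652 = 2.374973 mm/s


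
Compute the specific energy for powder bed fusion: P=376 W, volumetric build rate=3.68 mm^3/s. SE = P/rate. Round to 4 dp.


SE = 376 / 3.68 = 102.1739 J/mm^3


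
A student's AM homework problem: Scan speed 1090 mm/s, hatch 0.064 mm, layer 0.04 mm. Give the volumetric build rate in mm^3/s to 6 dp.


Rate = 1090 * 0.064 * 0.04 = 2.7904 mm^3/s


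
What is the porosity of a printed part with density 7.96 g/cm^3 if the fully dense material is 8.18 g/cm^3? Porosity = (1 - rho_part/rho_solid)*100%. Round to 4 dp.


Porosity = (1-7.96/8.18)*100 = 2.6895 %


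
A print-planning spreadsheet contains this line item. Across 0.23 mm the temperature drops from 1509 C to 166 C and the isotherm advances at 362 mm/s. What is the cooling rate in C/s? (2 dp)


G = (1509-166)/0.23 = 5839.13043478 C/mm
CR = 5839.13043478 * 362 = 2113765.22 C/s


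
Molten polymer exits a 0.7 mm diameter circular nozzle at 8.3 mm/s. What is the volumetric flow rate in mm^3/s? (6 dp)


A = pi*(0.7/2)^2 = 0.3848451 mm^2
Q = 0.3848451 * 8.3 = 3.194214 mm^3/s


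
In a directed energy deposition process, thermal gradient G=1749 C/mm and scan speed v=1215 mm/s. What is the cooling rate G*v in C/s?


CR = 1749 * 1215 = 2125035 C/s


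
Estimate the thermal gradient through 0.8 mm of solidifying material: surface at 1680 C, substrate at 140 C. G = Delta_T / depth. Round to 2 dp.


G = (1680-140)/0.8 = 1925.0 C/mm


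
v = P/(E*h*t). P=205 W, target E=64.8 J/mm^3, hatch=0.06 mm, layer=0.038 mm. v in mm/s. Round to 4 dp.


v = 205 / (64.8*0.06*0.038) = 1387.5352 mm/s


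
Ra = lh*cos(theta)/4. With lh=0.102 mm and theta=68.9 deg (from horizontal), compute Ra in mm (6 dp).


Ra = 0.102 * cos(68.9) / 4 = 0.00918 mm


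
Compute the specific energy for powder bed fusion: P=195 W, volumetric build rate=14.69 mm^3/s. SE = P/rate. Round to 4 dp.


SE = 195 / 14.69 = 13.2743 J/mm^3


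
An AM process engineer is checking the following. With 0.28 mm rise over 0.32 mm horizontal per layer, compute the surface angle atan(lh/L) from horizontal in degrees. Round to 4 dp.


angle = atan(0.28/0.32) = 41.1859 degrees


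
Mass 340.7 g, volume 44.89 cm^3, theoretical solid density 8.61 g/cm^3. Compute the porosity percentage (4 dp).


rho_part = 340.7 / 44.89 = 7.58966362 g/cm^3
Porosity = (1 - 7.58966362/8.61)*100 = 11.8506 %


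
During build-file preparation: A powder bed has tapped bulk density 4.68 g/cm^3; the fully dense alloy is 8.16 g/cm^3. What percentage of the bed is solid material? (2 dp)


Packing = (4.68/8.16)*100 = 57.35 %


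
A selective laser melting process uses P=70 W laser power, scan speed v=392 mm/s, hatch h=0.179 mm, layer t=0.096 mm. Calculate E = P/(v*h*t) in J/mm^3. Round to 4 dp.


E = 70 / (392*0.179*0.096) = 10.3917 J/mm^3


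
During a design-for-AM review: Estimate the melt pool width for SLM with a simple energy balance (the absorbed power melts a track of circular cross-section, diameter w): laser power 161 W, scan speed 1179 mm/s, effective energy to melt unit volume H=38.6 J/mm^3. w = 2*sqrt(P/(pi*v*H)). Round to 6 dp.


w = 2*sqrt(161/(pi*1179*38.6)) = 0.067115 mm


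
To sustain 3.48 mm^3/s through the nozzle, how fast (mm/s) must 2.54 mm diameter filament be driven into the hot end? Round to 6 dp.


A = pi*(2.54/2)^2 = 5.067075
v = 3.48 / 5.067075 = 0.686787 mm/s


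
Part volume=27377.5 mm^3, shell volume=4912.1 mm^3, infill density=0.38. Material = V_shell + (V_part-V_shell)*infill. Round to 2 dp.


V_infill = (27377.5 - 4912.1) * 0.38 = 8536.85
V_total = 4912.1 + 8536.85 = 13448.95 mm^3


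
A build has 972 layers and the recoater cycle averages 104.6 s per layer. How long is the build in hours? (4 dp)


t = 972 * 104.6 / 3600 = 28.242 hrs


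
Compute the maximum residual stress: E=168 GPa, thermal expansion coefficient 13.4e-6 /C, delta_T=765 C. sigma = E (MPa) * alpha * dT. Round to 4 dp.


sigma = 168*1000 * 13.4e-6 * 765 = 1722.168 MPa


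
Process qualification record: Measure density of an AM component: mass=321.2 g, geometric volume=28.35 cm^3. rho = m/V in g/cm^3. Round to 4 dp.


rho = 321.2 / 28.35 = 11.3298 g/cm^3


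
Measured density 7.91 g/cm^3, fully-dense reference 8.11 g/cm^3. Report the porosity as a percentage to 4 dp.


Porosity = (1-7.91/8.11)*100 = 2.4661 %


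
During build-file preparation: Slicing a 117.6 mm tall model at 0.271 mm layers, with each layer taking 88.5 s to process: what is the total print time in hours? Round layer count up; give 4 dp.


Layers = ceil(117.6/0.271) = 434
t = 434 * 88.5 / 3600 = 10.6692 hrs


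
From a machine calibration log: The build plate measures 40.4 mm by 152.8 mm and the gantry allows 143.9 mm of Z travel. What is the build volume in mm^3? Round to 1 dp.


V = 40.4 * 152.8 * 143.9 = 888312.0 mm^3


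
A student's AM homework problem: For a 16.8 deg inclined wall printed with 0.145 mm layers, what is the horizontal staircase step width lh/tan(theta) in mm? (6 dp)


step = 0.145 / tan(16.8) = 0.480263 mm


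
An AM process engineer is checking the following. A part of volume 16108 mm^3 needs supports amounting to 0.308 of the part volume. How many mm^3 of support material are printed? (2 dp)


V_support = 16108 * 0.308 = 4961.26 mm^3


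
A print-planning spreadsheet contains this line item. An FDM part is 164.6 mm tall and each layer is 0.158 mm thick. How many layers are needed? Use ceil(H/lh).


Layers = ceil(164.6/0.158) = 1042


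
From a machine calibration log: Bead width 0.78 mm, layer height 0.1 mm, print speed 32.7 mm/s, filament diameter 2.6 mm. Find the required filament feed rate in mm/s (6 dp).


Q = 0.78 * 0.1 * 32.7 = 2.5506 mm^3/s
A_fil = pi*(2.6/2)^2 = 5.30929158 mm^2
v_feed = 2.5506 / 5.30929158 = 0.480403 mm/s


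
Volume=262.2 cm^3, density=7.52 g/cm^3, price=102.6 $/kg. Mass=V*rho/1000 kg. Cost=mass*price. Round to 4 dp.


Mass = 262.2*7.52/1000 = 1.971744 kg
Cost = 1.971744 * 102.6 = 202.3009 $


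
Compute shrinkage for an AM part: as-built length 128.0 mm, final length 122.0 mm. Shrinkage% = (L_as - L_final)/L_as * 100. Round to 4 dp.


Shrinkage = ((128.0-122.0)/128.0)*100 = 4.6875 %


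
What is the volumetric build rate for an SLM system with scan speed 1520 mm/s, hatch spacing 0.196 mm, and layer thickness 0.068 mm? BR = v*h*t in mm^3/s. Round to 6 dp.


Rate = 1520 * 0.196 * 0.068 = 20.25856 mm^3/s


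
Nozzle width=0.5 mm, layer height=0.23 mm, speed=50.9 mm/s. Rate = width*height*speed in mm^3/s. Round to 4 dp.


Rate = 0.5 * 0.23 * 50.9 = 5.8535 mm^3/s


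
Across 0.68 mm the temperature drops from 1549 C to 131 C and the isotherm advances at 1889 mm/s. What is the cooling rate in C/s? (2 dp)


G = (1549-131)/0.68 = 2085.29411765 C/mm
CR = 2085.29411765 * 1889 = 3939120.59 C/s


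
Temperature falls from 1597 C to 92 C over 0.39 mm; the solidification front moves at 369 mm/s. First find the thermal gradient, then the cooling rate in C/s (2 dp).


G = (1597-92)/0.39 = 3858.97435897 C/mm
CR = 3858.97435897 * 369 = 1423961.54 C/s


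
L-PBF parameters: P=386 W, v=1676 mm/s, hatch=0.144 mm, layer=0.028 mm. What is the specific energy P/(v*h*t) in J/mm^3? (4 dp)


Build rate = 1676 * 0.144 * 0.028 = 6.757632 mm^3/s
SE = 386 / 6.757632 = 57.1206 J/mm^3


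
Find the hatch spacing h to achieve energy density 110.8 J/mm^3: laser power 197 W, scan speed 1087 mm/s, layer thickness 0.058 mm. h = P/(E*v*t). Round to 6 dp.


h = 197 / (110.8*1087*0.058) = 0.028201 mm


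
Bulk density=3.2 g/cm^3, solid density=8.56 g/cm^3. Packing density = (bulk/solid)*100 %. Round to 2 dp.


Packing = (3.2/8.56)*100 = 37.38 %


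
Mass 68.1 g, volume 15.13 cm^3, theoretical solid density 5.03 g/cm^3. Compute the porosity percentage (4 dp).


rho_part = 68.1 / 15.13 = 4.50099141 g/cm^3
Porosity = (1 - 4.50099141/5.03)*100 = 10.5171 %


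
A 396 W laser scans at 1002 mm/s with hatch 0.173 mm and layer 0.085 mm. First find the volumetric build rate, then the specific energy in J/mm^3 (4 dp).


Build rate = 1002 * 0.173 * 0.085 = 14.73441 mm^3/s
SE = 396 / 14.73441 = 26.8759 J/mm^3


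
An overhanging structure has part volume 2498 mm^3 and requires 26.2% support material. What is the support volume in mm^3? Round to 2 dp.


V_support = 2498 * 0.262 = 654.48 mm^3


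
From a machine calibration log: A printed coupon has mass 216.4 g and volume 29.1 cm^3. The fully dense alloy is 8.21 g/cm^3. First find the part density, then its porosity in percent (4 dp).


rho_part = 216.4 / 29.1 = 7.43642612 g/cm^3
Porosity = (1 - 7.43642612/8.21)*100 = 9.4223 %


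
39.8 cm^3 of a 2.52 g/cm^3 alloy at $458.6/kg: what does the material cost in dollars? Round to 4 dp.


Mass = 39.8*2.52/1000 = 0.100296 kg
Cost = 0.100296 * 458.6 = 45.9957 $


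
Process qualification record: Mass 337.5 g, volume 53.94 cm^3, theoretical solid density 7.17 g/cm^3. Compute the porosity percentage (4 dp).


rho_part = 337.5 / 53.94 = 6.25695217 g/cm^3
Porosity = (1 - 6.25695217/7.17)*100 = 12.7343 %


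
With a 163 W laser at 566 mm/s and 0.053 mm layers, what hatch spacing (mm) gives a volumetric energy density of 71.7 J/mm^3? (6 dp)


h = 163 / (71.7*566*0.053) = 0.075784 mm


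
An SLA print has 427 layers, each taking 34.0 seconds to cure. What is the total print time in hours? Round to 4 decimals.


t = 427 * 34.0 / 3600 = 4.0328 hrs


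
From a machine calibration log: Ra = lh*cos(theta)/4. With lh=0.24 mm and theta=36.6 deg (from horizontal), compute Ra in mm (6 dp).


Ra = 0.24 * cos(36.6) / 4 = 0.048169 mm


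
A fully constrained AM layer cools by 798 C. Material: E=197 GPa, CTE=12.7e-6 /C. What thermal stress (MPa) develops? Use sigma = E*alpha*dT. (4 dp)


sigma = 197*1000 * 12.7e-6 * 798 = 1996.5162 MPa


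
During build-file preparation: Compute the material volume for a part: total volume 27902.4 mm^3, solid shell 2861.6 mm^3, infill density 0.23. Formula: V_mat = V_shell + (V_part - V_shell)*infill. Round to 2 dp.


V_infill = (27902.4 - 2861.6) * 0.23 = 5759.38
V_total = 2861.6 + 5759.38 = 8620.98 mm^3


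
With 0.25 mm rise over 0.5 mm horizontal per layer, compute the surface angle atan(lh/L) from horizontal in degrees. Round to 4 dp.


angle = atan(0.25/0.5) = 26.5651 degrees


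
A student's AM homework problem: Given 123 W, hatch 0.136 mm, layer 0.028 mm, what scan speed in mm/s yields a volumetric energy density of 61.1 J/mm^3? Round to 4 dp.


v = 123 / (61.1*0.136*0.028) = 528.6484 mm/s


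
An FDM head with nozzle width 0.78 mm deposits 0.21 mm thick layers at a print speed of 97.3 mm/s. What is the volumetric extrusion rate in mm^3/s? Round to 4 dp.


Rate = 0.78 * 0.21 * 97.3 = 15.9377 mm^3/s


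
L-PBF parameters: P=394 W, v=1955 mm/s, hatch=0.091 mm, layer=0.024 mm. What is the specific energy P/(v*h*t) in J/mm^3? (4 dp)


Build rate = 1955 * 0.091 * 0.024 = 4.26972 mm^3/s
SE = 394 / 4.26972 = 92.2777 J/mm^3


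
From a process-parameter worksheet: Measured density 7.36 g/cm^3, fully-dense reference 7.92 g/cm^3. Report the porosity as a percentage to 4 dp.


Porosity = (1-7.36/7.92)*100 = 7.0707 %


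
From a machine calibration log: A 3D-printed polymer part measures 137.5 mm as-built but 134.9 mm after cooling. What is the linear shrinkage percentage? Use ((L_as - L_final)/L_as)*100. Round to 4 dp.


Shrinkage = ((137.5-134.9)/137.5)*100 = 1.8909 %


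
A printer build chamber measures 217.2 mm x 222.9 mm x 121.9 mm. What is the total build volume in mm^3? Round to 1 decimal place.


V = 217.2 * 222.9 * 121.9 = 5901652.0 mm^3


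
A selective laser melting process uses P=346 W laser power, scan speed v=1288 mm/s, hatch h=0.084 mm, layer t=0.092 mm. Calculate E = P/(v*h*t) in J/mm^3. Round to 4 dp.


E = 346 / (1288*0.084*0.092) = 34.7611 J/mm^3


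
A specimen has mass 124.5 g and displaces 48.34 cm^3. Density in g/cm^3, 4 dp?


rho = 124.5 / 48.34 = 2.5755 g/cm^3


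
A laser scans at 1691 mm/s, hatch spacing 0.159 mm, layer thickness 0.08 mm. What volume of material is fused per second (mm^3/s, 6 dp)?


Rate = 1691 * 0.159 * 0.08 = 21.50952 mm^3/s


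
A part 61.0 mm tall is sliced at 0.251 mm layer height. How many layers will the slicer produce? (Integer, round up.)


Layers = ceil(61.0/0.251) = 244


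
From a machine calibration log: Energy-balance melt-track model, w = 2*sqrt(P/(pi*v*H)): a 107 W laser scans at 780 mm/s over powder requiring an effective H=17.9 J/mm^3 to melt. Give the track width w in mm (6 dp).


w = 2*sqrt(107/(pi*780*17.9)) = 0.098781 mm


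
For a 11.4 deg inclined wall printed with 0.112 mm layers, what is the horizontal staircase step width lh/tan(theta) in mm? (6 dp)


step = 0.112 / tan(11.4) = 0.555458 mm


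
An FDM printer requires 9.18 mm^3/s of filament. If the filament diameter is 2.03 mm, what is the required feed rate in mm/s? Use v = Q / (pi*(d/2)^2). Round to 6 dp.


A = pi*(2.03/2)^2 = 3.236547
v = 9.18 / 3.236547 = 2.836356 mm/s


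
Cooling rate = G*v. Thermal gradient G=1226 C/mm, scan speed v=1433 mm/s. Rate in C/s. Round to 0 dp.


CR = 1226 * 1433 = 1756858 C/s


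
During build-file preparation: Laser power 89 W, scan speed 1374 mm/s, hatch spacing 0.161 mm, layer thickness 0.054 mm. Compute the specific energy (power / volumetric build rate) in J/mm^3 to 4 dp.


Build rate = 1374 * 0.161 * 0.054 = 11.945556 mm^3/s
SE = 89 / 11.945556 = 7.4505 J/mm^3


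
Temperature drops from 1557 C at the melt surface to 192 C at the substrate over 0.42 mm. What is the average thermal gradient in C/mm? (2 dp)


G = (1557-192)/0.42 = 3250.0 C/mm


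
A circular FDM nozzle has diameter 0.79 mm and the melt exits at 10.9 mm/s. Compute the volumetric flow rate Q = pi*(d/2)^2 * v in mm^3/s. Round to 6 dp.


A = pi*(0.79/2)^2 = 0.49016699 mm^2
Q = 0.49016699 * 10.9 = 5.34282 mm^3/s


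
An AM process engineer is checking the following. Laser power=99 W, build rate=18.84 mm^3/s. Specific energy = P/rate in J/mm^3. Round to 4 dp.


SE = 99 / 18.84 = 5.2548 J/mm^3


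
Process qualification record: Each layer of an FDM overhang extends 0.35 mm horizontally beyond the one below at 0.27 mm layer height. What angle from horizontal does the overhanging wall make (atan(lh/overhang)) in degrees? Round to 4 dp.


angle = atan(0.27/0.35) = 37.6476 degrees


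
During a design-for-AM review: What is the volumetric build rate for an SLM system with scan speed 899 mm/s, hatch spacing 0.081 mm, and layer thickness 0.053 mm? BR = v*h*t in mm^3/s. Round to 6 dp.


Rate = 899 * 0.081 * 0.053 = 3.859407 mm^3/s


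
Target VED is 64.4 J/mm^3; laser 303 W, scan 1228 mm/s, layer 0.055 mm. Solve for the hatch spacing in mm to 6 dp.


h = 303 / (64.4*1228*0.055) = 0.069662 mm


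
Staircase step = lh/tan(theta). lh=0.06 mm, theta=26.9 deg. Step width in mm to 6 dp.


step = 0.06 / tan(26.9) = 0.118266 mm


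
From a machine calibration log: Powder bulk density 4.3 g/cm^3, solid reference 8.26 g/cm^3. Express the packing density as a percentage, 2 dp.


Packing = (4.3/8.26)*100 = 52.06 %


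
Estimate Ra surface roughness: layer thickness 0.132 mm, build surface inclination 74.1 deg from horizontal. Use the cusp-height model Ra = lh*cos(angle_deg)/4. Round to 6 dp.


Ra = 0.132 * cos(74.1) / 4 = 0.009041 mm


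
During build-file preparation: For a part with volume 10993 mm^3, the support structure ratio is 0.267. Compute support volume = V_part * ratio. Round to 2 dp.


V_support = 10993 * 0.267 = 2935.13 mm^3


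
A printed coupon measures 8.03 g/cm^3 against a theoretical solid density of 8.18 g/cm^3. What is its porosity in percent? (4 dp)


Porosity = (1-8.03/8.18)*100 = 1.8337 %


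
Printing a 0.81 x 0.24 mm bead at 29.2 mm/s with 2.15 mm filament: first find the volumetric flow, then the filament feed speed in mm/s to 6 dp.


Q = 0.81 * 0.24 * 29.2 = 5.67648 mm^3/s
A_fil = pi*(2.15/2)^2 = 3.63050301 mm^2
v_feed = 5.67648 / 3.63050301 = 1.563552 mm/s


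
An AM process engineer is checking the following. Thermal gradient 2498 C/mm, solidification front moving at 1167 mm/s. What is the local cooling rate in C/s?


CR = 2498 * 1167 = 2915166 C/s


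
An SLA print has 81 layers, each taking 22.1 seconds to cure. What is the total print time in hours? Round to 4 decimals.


t = 81 * 22.1 / 3600 = 0.4973 hrs


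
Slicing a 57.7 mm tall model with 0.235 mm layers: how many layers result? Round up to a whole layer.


Layers = ceil(57.7/0.235) = 246


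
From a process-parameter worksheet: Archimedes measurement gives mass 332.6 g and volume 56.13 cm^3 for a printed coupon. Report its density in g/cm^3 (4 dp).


rho = 332.6 / 56.13 = 5.9255 g/cm^3


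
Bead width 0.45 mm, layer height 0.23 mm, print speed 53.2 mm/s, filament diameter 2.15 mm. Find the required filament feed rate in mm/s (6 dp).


Q = 0.45 * 0.23 * 53.2 = 5.5062 mm^3/s
A_fil = pi*(2.15/2)^2 = 3.63050301 mm^2
v_feed = 5.5062 / 3.63050301 = 1.516649 mm/s


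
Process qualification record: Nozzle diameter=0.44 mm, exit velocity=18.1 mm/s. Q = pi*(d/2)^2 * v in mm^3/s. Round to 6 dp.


A = pi*(0.44/2)^2 = 0.15205308 mm^2
Q = 0.15205308 * 18.1 = 2.752161 mm^3/s


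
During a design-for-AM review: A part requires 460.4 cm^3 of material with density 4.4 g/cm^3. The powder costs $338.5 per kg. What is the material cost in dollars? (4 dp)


Mass = 460.4*4.4/1000 = 2.02576 kg
Cost = 2.02576 * 338.5 = 685.7198 $


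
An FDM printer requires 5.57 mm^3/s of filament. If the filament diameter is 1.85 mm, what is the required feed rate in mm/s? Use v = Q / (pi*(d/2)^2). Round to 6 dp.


A = pi*(1.85/2)^2 = 2.688025
v = 5.57 / 2.688025 = 2.072153 mm/s


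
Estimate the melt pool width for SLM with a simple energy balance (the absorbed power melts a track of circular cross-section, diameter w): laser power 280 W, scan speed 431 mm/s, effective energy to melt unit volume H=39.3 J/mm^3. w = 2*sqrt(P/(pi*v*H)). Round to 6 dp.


w = 2*sqrt(280/(pi*431*39.3)) = 0.145077 mm


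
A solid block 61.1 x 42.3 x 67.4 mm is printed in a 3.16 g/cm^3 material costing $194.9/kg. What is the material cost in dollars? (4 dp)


V = 61.1 * 42.3 * 67.4 = 174197.322 mm^3 = 174.197322 cm^3
Mass = 174.197322 * 3.16 / 1000 = 0.55046354 kg
Cost = 0.55046354 * 194.9 = 107.2853 $


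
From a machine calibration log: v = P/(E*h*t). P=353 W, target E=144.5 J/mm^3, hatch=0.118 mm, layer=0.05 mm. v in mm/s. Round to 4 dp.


v = 353 / (144.5*0.118*0.05) = 414.052 mm/s


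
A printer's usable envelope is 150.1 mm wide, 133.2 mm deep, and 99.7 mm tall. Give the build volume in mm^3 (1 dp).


V = 150.1 * 133.2 * 99.7 = 1993334.0 mm^3


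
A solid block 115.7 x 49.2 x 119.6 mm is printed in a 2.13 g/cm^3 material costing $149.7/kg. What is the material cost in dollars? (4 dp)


V = 115.7 * 49.2 * 119.6 = 680815.824 mm^3 = 680.815824 cm^3
Mass = 680.815824 * 2.13 / 1000 = 1.45013771 kg
Cost = 1.45013771 * 149.7 = 217.0856 $
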